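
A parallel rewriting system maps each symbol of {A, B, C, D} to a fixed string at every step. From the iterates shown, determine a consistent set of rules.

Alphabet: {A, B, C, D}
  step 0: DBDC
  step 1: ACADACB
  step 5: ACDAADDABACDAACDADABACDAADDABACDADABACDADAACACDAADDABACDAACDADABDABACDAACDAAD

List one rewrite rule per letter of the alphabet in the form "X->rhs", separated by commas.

  step 0 ⇒ step 1: DBDC ⇒ AC·AD·AC·B
    B ↦ AD
    C ↦ B
    D ↦ AC
    A ↦ DA  (constrained at step 1)

A->DA, B->AD, C->B, D->AC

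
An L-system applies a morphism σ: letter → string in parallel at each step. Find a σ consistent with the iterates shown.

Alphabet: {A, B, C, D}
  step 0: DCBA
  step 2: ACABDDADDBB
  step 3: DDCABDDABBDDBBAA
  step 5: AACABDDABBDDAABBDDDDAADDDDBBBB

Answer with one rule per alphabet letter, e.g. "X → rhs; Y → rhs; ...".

A->DD, B->A, C->CAB, D->B

  step 2 ⇒ step 3: ACABDDADDBB ⇒ DD·CAB·DD·A·B·B·DD·B·B·A·A
    A ↦ DD
    B ↦ A
    C ↦ CAB
    D ↦ B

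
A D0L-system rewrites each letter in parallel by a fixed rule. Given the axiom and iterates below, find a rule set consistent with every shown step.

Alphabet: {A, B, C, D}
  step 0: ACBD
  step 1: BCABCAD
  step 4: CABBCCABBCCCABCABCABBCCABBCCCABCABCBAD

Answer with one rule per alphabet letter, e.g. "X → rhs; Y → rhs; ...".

  step 0 ⇒ step 1: ACBD ⇒ B·CAB·C·AD
    A ↦ B
    B ↦ C
    C ↦ CAB
    D ↦ AD

A->B, B->C, C->CAB, D->AD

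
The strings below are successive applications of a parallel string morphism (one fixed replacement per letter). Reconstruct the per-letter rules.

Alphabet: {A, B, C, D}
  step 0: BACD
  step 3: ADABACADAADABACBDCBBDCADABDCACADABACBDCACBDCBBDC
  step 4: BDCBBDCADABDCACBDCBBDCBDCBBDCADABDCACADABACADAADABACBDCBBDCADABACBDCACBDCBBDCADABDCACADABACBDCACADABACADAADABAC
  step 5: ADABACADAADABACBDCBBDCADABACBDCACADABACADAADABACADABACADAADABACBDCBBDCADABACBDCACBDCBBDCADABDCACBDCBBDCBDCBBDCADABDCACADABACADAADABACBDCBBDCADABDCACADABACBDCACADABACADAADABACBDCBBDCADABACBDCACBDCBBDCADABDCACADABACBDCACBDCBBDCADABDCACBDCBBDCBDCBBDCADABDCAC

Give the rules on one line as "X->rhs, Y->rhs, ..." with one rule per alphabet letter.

A->BDC, B->ADA, C->AC, D->B

  step 4 ⇒ step 5: BDCBBDCADABDCACBDCBBDCBDCBBDCADABDCACADABACADAADABACBDCBBDCADABACBDCACBDCBBDCADABDCACADABACBDCACADABACADAADABAC ⇒ ADA·B·AC·ADA·ADA·B·AC·BDC·B·BDC·ADA·B·AC·BDC·AC·ADA·B·AC·ADA·ADA·B·AC·ADA·B·AC·ADA·ADA·B·AC·BDC·B·BDC·ADA·B·AC·BDC·AC·BDC·B·BDC·ADA·BDC·AC·BDC·B·BDC·BDC·B·BDC·ADA·BDC·AC·ADA·B·AC·ADA·ADA·B·AC·BDC·B·BDC·ADA·BDC·AC·ADA·B·AC·BDC·AC·ADA·B·AC·ADA·ADA·B·AC·BDC·B·BDC·ADA·B·AC·BDC·AC·BDC·B·BDC·ADA·BDC·AC·ADA·B·AC·BDC·AC·BDC·B·BDC·ADA·BDC·AC·BDC·B·BDC·BDC·B·BDC·ADA·BDC·AC
    A ↦ BDC
    B ↦ ADA
    C ↦ AC
    D ↦ B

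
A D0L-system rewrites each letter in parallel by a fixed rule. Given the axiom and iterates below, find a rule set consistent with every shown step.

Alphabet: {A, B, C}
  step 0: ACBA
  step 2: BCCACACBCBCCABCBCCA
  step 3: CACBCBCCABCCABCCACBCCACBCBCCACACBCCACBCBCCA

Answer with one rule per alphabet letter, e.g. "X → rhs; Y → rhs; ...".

  step 2 ⇒ step 3: BCCACACBCBCCABCBCCA ⇒ CAC·BC·BC·CA·BC·CA·BC·CAC·BC·CAC·BC·BC·CA·CAC·BC·CAC·BC·BC·CA
    A ↦ CA
    B ↦ CAC
    C ↦ BC

A->CA, B->CAC, C->BC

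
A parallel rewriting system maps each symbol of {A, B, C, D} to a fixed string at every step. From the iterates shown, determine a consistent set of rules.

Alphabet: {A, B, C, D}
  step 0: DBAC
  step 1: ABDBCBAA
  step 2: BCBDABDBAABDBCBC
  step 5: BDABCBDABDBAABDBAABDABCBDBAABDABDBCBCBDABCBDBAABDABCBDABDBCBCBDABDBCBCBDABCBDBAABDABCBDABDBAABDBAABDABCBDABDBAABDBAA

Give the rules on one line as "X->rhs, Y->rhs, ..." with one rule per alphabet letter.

A->BC, B->BD, C->BAA, D->A

  step 1 ⇒ step 2: ABDBCBAA ⇒ BC·BD·A·BD·BAA·BD·BC·BC
    A ↦ BC
    B ↦ BD
    C ↦ BAA
    D ↦ A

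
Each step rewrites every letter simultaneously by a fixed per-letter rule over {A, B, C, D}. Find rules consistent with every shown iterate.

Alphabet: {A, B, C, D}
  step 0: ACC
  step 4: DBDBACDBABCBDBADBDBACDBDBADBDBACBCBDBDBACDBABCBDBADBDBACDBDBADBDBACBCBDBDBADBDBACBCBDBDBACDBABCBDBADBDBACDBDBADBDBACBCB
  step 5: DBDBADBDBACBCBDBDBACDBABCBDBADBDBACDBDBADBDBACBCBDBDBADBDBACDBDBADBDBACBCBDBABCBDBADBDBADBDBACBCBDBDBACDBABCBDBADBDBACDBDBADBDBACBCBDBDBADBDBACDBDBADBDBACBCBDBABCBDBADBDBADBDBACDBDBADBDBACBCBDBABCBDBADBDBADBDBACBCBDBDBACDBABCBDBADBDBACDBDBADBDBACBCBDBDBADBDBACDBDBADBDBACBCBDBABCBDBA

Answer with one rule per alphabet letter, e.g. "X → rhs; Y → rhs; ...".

  step 4 ⇒ step 5: DBDBACDBABCBDBADBDBACDBDBADBDBACBCBDBDBACDBABCBDBADBDBACDBDBADBDBACBCBDBDBADBDBACBCBDBDBACDBABCBDBADBDBACDBDBADBDBACBCB ⇒ DB·DBA·DB·DBA·C·BCB·DB·DBA·C·DBA·BCB·DBA·DB·DBA·C·DB·DBA·DB·DBA·C·BCB·DB·DBA·DB·DBA·C·DB·DBA·DB·DBA·C·BCB·DBA·BCB·DBA·DB·DBA·DB·DBA·C·BCB·DB·DBA·C·DBA·BCB·DBA·DB·DBA·C·DB·DBA·DB·DBA·C·BCB·DB·DBA·DB·DBA·C·DB·DBA·DB·DBA·C·BCB·DBA·BCB·DBA·DB·DBA·DB·DBA·C·DB·DBA·DB·DBA·C·BCB·DBA·BCB·DBA·DB·DBA·DB·DBA·C·BCB·DB·DBA·C·DBA·BCB·DBA·DB·DBA·C·DB·DBA·DB·DBA·C·BCB·DB·DBA·DB·DBA·C·DB·DBA·DB·DBA·C·BCB·DBA·BCB·DBA
    A ↦ C
    B ↦ DBA
    C ↦ BCB
    D ↦ DB

A->C, B->DBA, C->BCB, D->DB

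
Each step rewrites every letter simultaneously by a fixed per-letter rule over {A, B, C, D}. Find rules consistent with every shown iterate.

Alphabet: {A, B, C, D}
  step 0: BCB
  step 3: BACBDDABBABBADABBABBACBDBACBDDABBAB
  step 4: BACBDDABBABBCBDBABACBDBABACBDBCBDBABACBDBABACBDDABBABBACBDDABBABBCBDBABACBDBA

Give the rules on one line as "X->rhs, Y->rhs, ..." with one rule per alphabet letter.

A->CBD, B->BA, C->DAB, D->B

  step 3 ⇒ step 4: BACBDDABBABBADABBABBACBDBACBDDABBAB ⇒ BA·CBD·DAB·BA·B·B·CBD·BA·BA·CBD·BA·BA·CBD·B·CBD·BA·BA·CBD·BA·BA·CBD·DAB·BA·B·BA·CBD·DAB·BA·B·B·CBD·BA·BA·CBD·BA
    A ↦ CBD
    B ↦ BA
    C ↦ DAB
    D ↦ B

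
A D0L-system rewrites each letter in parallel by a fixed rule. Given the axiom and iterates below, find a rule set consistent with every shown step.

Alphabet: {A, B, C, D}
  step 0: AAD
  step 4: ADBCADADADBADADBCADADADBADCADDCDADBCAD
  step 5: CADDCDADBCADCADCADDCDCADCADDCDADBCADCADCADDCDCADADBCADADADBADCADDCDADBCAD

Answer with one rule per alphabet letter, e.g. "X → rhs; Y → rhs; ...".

A->C, B->DCD, C->ADB, D->AD

  step 4 ⇒ step 5: ADBCADADADBADADBCADADADBADCADDCDADBCAD ⇒ C·AD·DCD·ADB·C·AD·C·AD·C·AD·DCD·C·AD·C·AD·DCD·ADB·C·AD·C·AD·C·AD·DCD·C·AD·ADB·C·AD·AD·ADB·AD·C·AD·DCD·ADB·C·AD
    A ↦ C
    B ↦ DCD
    C ↦ ADB
    D ↦ AD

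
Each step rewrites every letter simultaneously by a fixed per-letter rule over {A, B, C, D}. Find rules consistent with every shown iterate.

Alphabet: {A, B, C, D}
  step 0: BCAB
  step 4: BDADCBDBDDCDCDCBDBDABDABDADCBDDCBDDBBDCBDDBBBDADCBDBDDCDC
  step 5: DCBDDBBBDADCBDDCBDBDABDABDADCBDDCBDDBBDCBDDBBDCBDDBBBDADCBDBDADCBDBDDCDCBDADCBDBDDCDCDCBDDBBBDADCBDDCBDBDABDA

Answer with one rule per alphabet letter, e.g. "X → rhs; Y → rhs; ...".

A->DBB, B->DC, C->A, D->BD

  step 4 ⇒ step 5: BDADCBDBDDCDCDCBDBDABDABDADCBDDCBDDBBDCBDDBBBDADCBDBDDCDC ⇒ DC·BD·DBB·BD·A·DC·BD·DC·BD·BD·A·BD·A·BD·A·DC·BD·DC·BD·DBB·DC·BD·DBB·DC·BD·DBB·BD·A·DC·BD·BD·A·DC·BD·BD·DC·DC·BD·A·DC·BD·BD·DC·DC·DC·BD·DBB·BD·A·DC·BD·DC·BD·BD·A·BD·A
    A ↦ DBB
    B ↦ DC
    C ↦ A
    D ↦ BD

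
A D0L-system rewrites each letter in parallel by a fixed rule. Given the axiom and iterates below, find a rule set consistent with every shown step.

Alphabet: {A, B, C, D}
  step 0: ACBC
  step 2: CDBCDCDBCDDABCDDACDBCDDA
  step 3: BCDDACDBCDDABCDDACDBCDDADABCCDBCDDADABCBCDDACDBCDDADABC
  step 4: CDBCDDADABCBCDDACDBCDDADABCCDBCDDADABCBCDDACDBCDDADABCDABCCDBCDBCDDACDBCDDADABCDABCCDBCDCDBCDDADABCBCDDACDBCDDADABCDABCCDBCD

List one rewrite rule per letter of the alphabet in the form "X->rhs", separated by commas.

A->BC, B->CD, C->BCD, D->DA

  step 3 ⇒ step 4: BCDDACDBCDDABCDDACDBCDDADABCCDBCDDADABCBCDDACDBCDDADABC ⇒ CD·BCD·DA·DA·BC·BCD·DA·CD·BCD·DA·DA·BC·CD·BCD·DA·DA·BC·BCD·DA·CD·BCD·DA·DA·BC·DA·BC·CD·BCD·BCD·DA·CD·BCD·DA·DA·BC·DA·BC·CD·BCD·CD·BCD·DA·DA·BC·BCD·DA·CD·BCD·DA·DA·BC·DA·BC·CD·BCD
    A ↦ BC
    B ↦ CD
    C ↦ BCD
    D ↦ DA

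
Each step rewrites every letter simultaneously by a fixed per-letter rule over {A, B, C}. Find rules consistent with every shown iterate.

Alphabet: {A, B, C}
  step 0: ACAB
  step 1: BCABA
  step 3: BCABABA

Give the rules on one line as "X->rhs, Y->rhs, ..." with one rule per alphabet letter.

A->B, B->A, C->CA

  step 0 ⇒ step 1: ACAB ⇒ B·CA·B·A
    A ↦ B
    B ↦ A
    C ↦ CA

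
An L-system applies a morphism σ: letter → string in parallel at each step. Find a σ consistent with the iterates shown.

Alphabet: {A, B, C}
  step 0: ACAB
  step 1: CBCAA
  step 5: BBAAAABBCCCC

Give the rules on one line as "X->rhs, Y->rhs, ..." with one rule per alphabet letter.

A->C, B->AA, C->B

  step 0 ⇒ step 1: ACAB ⇒ C·B·C·AA
    A ↦ C
    B ↦ AA
    C ↦ B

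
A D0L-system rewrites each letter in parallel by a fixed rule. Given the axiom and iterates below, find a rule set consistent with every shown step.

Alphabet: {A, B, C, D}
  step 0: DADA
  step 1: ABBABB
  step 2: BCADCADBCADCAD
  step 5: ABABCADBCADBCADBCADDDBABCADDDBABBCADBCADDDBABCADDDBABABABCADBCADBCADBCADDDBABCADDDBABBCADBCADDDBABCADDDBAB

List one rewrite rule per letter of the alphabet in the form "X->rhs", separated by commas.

  step 1 ⇒ step 2: ABBABB ⇒ B·CAD·CAD·B·CAD·CAD
    A ↦ B
    B ↦ CAD
    C ↦ DD  (constrained at step 2)
  step 0 ⇒ step 1: DADA ⇒ AB·B·AB·B
    D ↦ AB

A->B, B->CAD, C->DD, D->AB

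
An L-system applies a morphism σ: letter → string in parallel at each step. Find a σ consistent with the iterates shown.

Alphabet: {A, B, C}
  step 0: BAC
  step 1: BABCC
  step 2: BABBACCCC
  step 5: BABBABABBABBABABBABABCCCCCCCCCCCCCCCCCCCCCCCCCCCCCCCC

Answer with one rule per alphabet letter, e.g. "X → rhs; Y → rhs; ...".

  step 1 ⇒ step 2: BABCC ⇒ BA·B·BA·CC·CC
    A ↦ B
    B ↦ BA
    C ↦ CC

A->B, B->BA, C->CC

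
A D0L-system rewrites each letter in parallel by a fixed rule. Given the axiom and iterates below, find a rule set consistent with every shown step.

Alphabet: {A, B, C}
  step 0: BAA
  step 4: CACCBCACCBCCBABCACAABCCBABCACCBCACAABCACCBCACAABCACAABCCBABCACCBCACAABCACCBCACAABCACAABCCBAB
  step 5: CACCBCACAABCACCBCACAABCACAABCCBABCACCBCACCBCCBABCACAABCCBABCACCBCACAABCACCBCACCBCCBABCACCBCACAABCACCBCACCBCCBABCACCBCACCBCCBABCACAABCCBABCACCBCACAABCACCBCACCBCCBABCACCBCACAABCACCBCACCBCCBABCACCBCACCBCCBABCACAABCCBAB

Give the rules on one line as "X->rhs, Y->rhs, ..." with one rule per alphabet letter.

  step 4 ⇒ step 5: CACCBCACCBCCBABCACAABCCBABCACCBCACAABCACCBCACAABCACAABCCBABCACCBCACAABCACCBCACAABCACAABCCBAB ⇒ CA·CCB·CA·CA·AB·CA·CCB·CA·CA·AB·CA·CA·AB·CCB·AB·CA·CCB·CA·CCB·CCB·AB·CA·CA·AB·CCB·AB·CA·CCB·CA·CA·AB·CA·CCB·CA·CCB·CCB·AB·CA·CCB·CA·CA·AB·CA·CCB·CA·CCB·CCB·AB·CA·CCB·CA·CCB·CCB·AB·CA·CA·AB·CCB·AB·CA·CCB·CA·CA·AB·CA·CCB·CA·CCB·CCB·AB·CA·CCB·CA·CA·AB·CA·CCB·CA·CCB·CCB·AB·CA·CCB·CA·CCB·CCB·AB·CA·CA·AB·CCB·AB
    A ↦ CCB
    B ↦ AB
    C ↦ CA

A->CCB, B->AB, C->CA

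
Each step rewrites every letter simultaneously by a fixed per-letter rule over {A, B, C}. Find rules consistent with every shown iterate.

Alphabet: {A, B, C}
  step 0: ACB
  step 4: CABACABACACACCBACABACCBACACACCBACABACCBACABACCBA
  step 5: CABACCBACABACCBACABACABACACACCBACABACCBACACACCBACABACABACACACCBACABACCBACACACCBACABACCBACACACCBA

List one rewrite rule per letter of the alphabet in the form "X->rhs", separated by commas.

A->BA, B->CC, C->CA

  step 4 ⇒ step 5: CABACABACACACCBACABACCBACACACCBACABACCBACABACCBA ⇒ CA·BA·CC·BA·CA·BA·CC·BA·CA·BA·CA·BA·CA·CA·CC·BA·CA·BA·CC·BA·CA·CA·CC·BA·CA·BA·CA·BA·CA·CA·CC·BA·CA·BA·CC·BA·CA·CA·CC·BA·CA·BA·CC·BA·CA·CA·CC·BA
    A ↦ BA
    B ↦ CC
    C ↦ CA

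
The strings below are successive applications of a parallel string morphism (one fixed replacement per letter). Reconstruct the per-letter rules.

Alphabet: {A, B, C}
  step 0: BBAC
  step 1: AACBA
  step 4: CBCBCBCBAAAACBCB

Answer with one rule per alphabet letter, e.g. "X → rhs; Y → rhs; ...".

  step 0 ⇒ step 1: BBAC ⇒ A·A·CB·A
    A ↦ CB
    B ↦ A
    C ↦ A

A->CB, B->A, C->A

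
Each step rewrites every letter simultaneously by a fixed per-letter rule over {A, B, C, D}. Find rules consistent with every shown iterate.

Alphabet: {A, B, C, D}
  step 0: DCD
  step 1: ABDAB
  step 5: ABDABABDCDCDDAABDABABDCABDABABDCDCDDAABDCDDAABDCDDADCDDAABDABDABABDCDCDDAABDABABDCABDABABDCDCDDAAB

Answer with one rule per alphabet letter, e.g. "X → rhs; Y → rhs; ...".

A->DC, B->DDA, C->D, D->AB

  step 0 ⇒ step 1: DCD ⇒ AB·D·AB
    C ↦ D
    D ↦ AB
    A ↦ DC  (constrained at step 1)
    B ↦ DDA  (constrained at step 1)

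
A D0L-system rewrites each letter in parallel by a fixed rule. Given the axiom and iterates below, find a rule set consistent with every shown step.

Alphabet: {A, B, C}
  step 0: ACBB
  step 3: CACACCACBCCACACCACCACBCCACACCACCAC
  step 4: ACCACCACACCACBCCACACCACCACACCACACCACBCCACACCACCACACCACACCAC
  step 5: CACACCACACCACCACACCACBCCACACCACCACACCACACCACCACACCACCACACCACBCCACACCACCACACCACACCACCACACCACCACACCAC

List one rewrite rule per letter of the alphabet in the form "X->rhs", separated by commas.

A->C, B->BCC, C->AC

  step 4 ⇒ step 5: ACCACCACACCACBCCACACCACCACACCACACCACBCCACACCACCACACCACACCAC ⇒ C·AC·AC·C·AC·AC·C·AC·C·AC·AC·C·AC·BCC·AC·AC·C·AC·C·AC·AC·C·AC·AC·C·AC·C·AC·AC·C·AC·C·AC·AC·C·AC·BCC·AC·AC·C·AC·C·AC·AC·C·AC·AC·C·AC·C·AC·AC·C·AC·C·AC·AC·C·AC
    A ↦ C
    B ↦ BCC
    C ↦ AC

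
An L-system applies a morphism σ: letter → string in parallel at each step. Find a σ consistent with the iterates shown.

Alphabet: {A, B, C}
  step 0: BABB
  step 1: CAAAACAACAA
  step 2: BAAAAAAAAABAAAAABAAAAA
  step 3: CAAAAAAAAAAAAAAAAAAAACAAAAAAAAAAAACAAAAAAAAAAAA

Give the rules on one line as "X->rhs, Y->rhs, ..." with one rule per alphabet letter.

  step 2 ⇒ step 3: BAAAAAAAAABAAAAABAAAAA ⇒ CAA·AA·AA·AA·AA·AA·AA·AA·AA·AA·CAA·AA·AA·AA·AA·AA·CAA·AA·AA·AA·AA·AA
    A ↦ AA
    B ↦ CAA
  step 1 ⇒ step 2: CAAAACAACAA ⇒ BA·AA·AA·AA·AA·BA·AA·AA·BA·AA·AA
    C ↦ BA

A->AA, B->CAA, C->BA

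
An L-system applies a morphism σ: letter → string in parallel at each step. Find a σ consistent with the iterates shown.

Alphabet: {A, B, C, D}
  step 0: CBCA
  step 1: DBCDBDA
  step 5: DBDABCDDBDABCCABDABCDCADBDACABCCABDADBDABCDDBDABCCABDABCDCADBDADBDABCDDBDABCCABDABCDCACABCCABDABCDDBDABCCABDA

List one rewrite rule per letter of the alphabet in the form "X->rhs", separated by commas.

A->BDA, B->BC, C->D, D->CA

  step 0 ⇒ step 1: CBCA ⇒ D·BC·D·BDA
    A ↦ BDA
    B ↦ BC
    C ↦ D
    D ↦ CA  (constrained at step 1)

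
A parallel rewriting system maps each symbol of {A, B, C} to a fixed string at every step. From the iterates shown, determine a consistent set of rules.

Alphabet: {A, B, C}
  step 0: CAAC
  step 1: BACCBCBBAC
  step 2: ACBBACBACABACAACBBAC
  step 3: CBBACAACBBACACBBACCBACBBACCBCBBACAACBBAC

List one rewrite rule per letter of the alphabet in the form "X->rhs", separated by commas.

  step 2 ⇒ step 3: ACBBACBACABACAACBBAC ⇒ CB·BAC·A·A·CB·BAC·A·CB·BAC·CB·A·CB·BAC·CB·CB·BAC·A·A·CB·BAC
    A ↦ CB
    B ↦ A
    C ↦ BAC

A->CB, B->A, C->BAC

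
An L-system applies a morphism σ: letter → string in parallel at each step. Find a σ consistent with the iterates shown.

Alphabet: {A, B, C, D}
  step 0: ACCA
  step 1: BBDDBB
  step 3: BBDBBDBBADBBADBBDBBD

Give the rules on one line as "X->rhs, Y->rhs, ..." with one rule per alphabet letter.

A->BB, B->AC, C->D, D->AD

  step 0 ⇒ step 1: ACCA ⇒ BB·D·D·BB
    A ↦ BB
    C ↦ D
    B ↦ AC  (constrained at step 1)
    D ↦ AD  (constrained at step 1)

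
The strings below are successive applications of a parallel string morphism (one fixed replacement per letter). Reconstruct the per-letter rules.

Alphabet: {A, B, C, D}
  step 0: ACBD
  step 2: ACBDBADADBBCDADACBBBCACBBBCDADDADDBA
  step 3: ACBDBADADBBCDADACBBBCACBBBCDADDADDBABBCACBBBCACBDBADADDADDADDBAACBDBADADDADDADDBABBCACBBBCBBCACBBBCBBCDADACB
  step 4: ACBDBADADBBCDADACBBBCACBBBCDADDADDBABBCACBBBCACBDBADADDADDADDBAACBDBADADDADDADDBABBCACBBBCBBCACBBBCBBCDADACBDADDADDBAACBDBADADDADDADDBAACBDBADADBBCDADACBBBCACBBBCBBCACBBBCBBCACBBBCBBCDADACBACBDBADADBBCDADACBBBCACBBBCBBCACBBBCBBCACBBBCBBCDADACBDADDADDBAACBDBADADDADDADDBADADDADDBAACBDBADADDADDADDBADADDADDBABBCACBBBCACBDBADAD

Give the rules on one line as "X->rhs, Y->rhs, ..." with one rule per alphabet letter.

  step 3 ⇒ step 4: ACBDBADADBBCDADACBBBCACBBBCDADDADDBABBCACBBBCACBDBADADDADDADDBAACBDBADADDADDADDBABBCACBBBCBBCACBBBCBBCDADACB ⇒ ACB·DBA·DAD·BBC·DAD·ACB·BBC·ACB·BBC·DAD·DAD·DBA·BBC·ACB·BBC·ACB·DBA·DAD·DAD·DAD·DBA·ACB·DBA·DAD·DAD·DAD·DBA·BBC·ACB·BBC·BBC·ACB·BBC·BBC·DAD·ACB·DAD·DAD·DBA·ACB·DBA·DAD·DAD·DAD·DBA·ACB·DBA·DAD·BBC·DAD·ACB·BBC·ACB·BBC·BBC·ACB·BBC·BBC·ACB·BBC·BBC·DAD·ACB·ACB·DBA·DAD·BBC·DAD·ACB·BBC·ACB·BBC·BBC·ACB·BBC·BBC·ACB·BBC·BBC·DAD·ACB·DAD·DAD·DBA·ACB·DBA·DAD·DAD·DAD·DBA·DAD·DAD·DBA·ACB·DBA·DAD·DAD·DAD·DBA·DAD·DAD·DBA·BBC·ACB·BBC·ACB·DBA·DAD
    A ↦ ACB
    B ↦ DAD
    C ↦ DBA
    D ↦ BBC

A->ACB, B->DAD, C->DBA, D->BBC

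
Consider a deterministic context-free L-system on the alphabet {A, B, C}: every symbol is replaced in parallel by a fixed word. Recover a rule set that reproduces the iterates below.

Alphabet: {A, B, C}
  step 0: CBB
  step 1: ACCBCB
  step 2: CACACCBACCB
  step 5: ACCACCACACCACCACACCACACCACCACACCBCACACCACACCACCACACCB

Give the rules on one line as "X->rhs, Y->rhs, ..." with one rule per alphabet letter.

A->C, B->CB, C->AC

  step 1 ⇒ step 2: ACCBCB ⇒ C·AC·AC·CB·AC·CB
    A ↦ C
    B ↦ CB
    C ↦ AC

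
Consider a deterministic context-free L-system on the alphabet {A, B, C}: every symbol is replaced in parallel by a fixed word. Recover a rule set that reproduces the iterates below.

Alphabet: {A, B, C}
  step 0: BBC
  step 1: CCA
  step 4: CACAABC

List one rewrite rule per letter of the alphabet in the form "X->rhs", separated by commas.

  step 0 ⇒ step 1: BBC ⇒ C·C·A
    B ↦ C
    C ↦ A
    A ↦ BC  (constrained at step 1)

A->BC, B->C, C->A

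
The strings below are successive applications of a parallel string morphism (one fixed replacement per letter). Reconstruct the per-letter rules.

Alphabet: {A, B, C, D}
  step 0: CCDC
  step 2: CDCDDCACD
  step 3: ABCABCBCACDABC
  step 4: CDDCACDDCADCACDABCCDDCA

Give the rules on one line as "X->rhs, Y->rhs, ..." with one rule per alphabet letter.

  step 3 ⇒ step 4: ABCABCBCACDABC ⇒ CD·DC·A·CD·DC·A·DC·A·CD·A·BC·CD·DC·A
    A ↦ CD
    B ↦ DC
    C ↦ A
    D ↦ BC

A->CD, B->DC, C->A, D->BC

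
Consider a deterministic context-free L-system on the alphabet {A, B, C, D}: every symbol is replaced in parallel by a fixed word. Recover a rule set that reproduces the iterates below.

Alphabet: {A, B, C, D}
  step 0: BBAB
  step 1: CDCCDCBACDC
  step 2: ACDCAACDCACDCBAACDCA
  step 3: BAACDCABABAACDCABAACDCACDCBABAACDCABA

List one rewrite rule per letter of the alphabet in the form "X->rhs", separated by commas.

  step 2 ⇒ step 3: ACDCAACDCACDCBAACDCA ⇒ BA·A·CDC·A·BA·BA·A·CDC·A·BA·A·CDC·A·CDC·BA·BA·A·CDC·A·BA
    A ↦ BA
    B ↦ CDC
    C ↦ A
    D ↦ CDC

A->BA, B->CDC, C->A, D->CDC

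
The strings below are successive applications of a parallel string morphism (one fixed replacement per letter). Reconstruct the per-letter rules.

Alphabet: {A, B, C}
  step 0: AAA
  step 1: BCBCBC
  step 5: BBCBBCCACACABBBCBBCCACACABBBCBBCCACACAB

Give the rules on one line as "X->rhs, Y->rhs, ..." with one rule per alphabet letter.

  step 0 ⇒ step 1: AAA ⇒ BC·BC·BC
    A ↦ BC
    B ↦ CA  (constrained at step 1)
    C ↦ B  (constrained at step 1)

A->BC, B->CA, C->B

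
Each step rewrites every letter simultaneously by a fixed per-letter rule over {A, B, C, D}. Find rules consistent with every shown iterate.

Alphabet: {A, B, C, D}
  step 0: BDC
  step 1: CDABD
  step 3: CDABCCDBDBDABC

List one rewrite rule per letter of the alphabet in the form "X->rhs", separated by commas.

  step 0 ⇒ step 1: BDC ⇒ CD·A·BD
    B ↦ CD
    C ↦ BD
    D ↦ A
    A ↦ BC  (constrained at step 1)

A->BC, B->CD, C->BD, D->A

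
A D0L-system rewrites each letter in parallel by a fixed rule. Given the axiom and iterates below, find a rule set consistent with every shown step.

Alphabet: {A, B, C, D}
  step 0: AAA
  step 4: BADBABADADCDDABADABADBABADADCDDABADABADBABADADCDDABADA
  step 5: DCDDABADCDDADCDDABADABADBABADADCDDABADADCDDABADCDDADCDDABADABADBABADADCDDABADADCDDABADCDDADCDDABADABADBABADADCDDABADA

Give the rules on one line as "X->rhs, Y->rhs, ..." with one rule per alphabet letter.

  step 4 ⇒ step 5: BADBABADADCDDABADABADBABADADCDDABADABADBABADADCDDABADA ⇒ DCD·DA·BA·DCD·DA·DCD·DA·BA·DA·BA·D·BA·BA·DA·DCD·DA·BA·DA·DCD·DA·BA·DCD·DA·DCD·DA·BA·DA·BA·D·BA·BA·DA·DCD·DA·BA·DA·DCD·DA·BA·DCD·DA·DCD·DA·BA·DA·BA·D·BA·BA·DA·DCD·DA·BA·DA
    A ↦ DA
    B ↦ DCD
    C ↦ D
    D ↦ BA

A->DA, B->DCD, C->D, D->BA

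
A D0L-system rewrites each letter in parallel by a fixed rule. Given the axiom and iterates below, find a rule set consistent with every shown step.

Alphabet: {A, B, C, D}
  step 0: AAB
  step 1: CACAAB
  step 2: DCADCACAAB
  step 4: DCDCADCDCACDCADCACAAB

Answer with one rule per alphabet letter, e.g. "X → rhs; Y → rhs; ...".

A->CA, B->AB, C->D, D->C

  step 1 ⇒ step 2: CACAAB ⇒ D·CA·D·CA·CA·AB
    A ↦ CA
    B ↦ AB
    C ↦ D
    D ↦ C  (constrained at step 2)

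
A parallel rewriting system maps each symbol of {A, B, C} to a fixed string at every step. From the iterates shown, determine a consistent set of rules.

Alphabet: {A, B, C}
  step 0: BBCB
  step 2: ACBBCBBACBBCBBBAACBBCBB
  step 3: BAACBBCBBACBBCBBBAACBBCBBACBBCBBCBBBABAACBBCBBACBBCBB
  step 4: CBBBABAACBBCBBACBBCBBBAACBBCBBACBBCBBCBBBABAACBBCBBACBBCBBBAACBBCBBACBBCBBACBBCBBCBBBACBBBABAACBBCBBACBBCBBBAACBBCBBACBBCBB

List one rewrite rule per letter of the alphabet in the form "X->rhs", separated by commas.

A->BA, B->CBB, C->A

  step 3 ⇒ step 4: BAACBBCBBACBBCBBBAACBBCBBACBBCBBCBBBABAACBBCBBACBBCBB ⇒ CBB·BA·BA·A·CBB·CBB·A·CBB·CBB·BA·A·CBB·CBB·A·CBB·CBB·CBB·BA·BA·A·CBB·CBB·A·CBB·CBB·BA·A·CBB·CBB·A·CBB·CBB·A·CBB·CBB·CBB·BA·CBB·BA·BA·A·CBB·CBB·A·CBB·CBB·BA·A·CBB·CBB·A·CBB·CBB
    A ↦ BA
    B ↦ CBB
    C ↦ A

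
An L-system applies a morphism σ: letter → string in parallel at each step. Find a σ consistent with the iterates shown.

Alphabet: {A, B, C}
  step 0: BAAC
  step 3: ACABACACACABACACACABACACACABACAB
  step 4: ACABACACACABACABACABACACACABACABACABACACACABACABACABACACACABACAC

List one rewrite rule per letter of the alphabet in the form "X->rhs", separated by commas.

  step 3 ⇒ step 4: ACABACACACABACACACABACACACABACAB ⇒ AC·AB·AC·AC·AC·AB·AC·AB·AC·AB·AC·AC·AC·AB·AC·AB·AC·AB·AC·AC·AC·AB·AC·AB·AC·AB·AC·AC·AC·AB·AC·AC
    A ↦ AC
    B ↦ AC
    C ↦ AB

A->AC, B->AC, C->AB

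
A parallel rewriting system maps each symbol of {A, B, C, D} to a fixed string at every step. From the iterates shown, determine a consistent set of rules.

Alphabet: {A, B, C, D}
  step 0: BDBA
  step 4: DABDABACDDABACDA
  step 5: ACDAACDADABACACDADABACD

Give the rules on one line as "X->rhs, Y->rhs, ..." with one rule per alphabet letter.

  step 4 ⇒ step 5: DABDABACDDABACDA ⇒ AC·D·A·AC·D·A·D·AB·AC·AC·D·A·D·AB·AC·D
    A ↦ D
    B ↦ A
    C ↦ AB
    D ↦ AC

A->D, B->A, C->AB, D->AC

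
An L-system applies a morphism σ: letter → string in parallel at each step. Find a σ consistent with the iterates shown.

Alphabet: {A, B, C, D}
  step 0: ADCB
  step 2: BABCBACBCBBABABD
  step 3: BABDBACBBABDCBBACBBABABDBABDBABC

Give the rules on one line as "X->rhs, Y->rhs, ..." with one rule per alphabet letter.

  step 2 ⇒ step 3: BABCBACBCBBABABD ⇒ BA·BD·BA·CB·BA·BD·CB·BA·CB·BA·BA·BD·BA·BD·BA·BC
    A ↦ BD
    B ↦ BA
    C ↦ CB
    D ↦ BC

A->BD, B->BA, C->CB, D->BC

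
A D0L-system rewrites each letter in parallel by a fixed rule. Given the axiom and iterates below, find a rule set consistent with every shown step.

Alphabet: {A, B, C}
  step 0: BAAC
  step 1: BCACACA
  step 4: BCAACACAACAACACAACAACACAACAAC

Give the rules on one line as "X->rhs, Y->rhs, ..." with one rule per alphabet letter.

  step 0 ⇒ step 1: BAAC ⇒ BC·AC·AC·A
    A ↦ AC
    B ↦ BC
    C ↦ A

A->AC, B->BC, C->A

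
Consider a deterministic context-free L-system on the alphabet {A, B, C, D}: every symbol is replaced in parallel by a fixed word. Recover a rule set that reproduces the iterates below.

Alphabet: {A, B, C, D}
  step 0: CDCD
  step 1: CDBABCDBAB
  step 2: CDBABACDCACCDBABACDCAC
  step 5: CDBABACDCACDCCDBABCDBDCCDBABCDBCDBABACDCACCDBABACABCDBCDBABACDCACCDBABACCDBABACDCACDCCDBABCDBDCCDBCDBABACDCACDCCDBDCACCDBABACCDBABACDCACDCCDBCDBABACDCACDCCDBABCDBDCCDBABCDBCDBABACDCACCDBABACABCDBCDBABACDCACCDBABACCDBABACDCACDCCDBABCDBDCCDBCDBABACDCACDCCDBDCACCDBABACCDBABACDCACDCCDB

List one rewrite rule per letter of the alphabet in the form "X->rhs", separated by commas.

A->DC, B->AC, C->CDB, D->AB

  step 1 ⇒ step 2: CDBABCDBAB ⇒ CDB·AB·AC·DC·AC·CDB·AB·AC·DC·AC
    A ↦ DC
    B ↦ AC
    C ↦ CDB
    D ↦ AB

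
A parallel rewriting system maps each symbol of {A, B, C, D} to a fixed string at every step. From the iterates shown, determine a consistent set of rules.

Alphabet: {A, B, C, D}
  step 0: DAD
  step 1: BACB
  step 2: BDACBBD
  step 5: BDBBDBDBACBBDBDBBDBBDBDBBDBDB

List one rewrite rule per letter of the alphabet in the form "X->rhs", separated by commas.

  step 1 ⇒ step 2: BACB ⇒ BD·AC·B·BD
    A ↦ AC
    B ↦ BD
    C ↦ B
  step 0 ⇒ step 1: DAD ⇒ B·AC·B
    D ↦ B

A->AC, B->BD, C->B, D->B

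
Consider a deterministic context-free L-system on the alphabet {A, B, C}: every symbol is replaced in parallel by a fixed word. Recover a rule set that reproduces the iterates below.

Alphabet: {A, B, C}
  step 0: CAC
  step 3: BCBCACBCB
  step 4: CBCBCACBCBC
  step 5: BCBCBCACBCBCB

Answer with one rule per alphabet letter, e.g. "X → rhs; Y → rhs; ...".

  step 4 ⇒ step 5: CBCBCACBCBC ⇒ B·C·B·C·B·CAC·B·C·B·C·B
    A ↦ CAC
    B ↦ C
    C ↦ B

A->CAC, B->C, C->B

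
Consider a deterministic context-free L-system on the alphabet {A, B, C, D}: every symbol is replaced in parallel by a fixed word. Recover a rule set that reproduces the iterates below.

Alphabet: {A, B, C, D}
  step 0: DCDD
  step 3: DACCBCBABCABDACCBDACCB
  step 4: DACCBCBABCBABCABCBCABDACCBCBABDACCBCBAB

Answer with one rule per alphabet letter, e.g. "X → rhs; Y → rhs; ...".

  step 3 ⇒ step 4: DACCBCBABCABDACCBDACCB ⇒ DA·C·CB·CB·AB·CB·AB·C·AB·CB·C·AB·DA·C·CB·CB·AB·DA·C·CB·CB·AB
    A ↦ C
    B ↦ AB
    C ↦ CB
    D ↦ DA

A->C, B->AB, C->CB, D->DA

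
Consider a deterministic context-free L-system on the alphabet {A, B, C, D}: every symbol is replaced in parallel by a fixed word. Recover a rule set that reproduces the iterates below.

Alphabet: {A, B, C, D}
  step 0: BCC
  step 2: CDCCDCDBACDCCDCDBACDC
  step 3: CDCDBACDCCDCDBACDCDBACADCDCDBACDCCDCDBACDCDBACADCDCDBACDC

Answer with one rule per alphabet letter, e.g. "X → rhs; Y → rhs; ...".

  step 2 ⇒ step 3: CDCCDCDBACDCCDCDBACDC ⇒ CDC·DBA·CDC·CDC·DBA·CDC·DBA·C·AD·CDC·DBA·CDC·CDC·DBA·CDC·DBA·C·AD·CDC·DBA·CDC
    A ↦ AD
    B ↦ C
    C ↦ CDC
    D ↦ DBA

A->AD, B->C, C->CDC, D->DBA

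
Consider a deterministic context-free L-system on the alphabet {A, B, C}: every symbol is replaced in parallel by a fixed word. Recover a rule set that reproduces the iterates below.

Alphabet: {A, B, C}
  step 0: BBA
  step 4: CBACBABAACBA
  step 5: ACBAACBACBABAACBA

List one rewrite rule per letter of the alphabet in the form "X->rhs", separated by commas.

  step 4 ⇒ step 5: CBACBABAACBA ⇒ A·C·BA·A·C·BA·C·BA·BA·A·C·BA
    A ↦ BA
    B ↦ C
    C ↦ A

A->BA, B->C, C->A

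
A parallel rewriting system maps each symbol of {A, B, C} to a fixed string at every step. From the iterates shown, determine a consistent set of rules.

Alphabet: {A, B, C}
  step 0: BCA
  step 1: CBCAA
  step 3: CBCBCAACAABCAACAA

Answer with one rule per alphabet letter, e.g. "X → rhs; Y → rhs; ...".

  step 0 ⇒ step 1: BCA ⇒ C·B·CAA
    A ↦ CAA
    B ↦ C
    C ↦ B

A->CAA, B->C, C->B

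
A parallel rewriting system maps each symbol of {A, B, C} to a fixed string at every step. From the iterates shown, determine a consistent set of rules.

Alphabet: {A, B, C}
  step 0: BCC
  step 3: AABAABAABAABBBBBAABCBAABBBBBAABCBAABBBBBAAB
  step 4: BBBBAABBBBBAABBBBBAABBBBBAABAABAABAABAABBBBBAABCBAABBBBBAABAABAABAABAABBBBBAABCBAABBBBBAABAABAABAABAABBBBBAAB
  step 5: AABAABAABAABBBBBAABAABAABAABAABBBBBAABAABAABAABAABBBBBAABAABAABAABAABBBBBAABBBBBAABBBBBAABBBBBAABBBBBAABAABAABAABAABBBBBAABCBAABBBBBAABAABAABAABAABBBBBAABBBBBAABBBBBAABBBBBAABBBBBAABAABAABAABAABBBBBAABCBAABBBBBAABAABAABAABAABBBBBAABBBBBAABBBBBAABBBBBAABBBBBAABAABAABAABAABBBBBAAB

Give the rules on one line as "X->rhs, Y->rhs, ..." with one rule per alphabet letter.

A->BB, B->AAB, C->CB

  step 4 ⇒ step 5: BBBBAABBBBBAABBBBBAABBBBBAABAABAABAABAABBBBBAABCBAABBBBBAABAABAABAABAABBBBBAABCBAABBBBBAABAABAABAABAABBBBBAAB ⇒ AAB·AAB·AAB·AAB·BB·BB·AAB·AAB·AAB·AAB·AAB·BB·BB·AAB·AAB·AAB·AAB·AAB·BB·BB·AAB·AAB·AAB·AAB·AAB·BB·BB·AAB·BB·BB·AAB·BB·BB·AAB·BB·BB·AAB·BB·BB·AAB·AAB·AAB·AAB·AAB·BB·BB·AAB·CB·AAB·BB·BB·AAB·AAB·AAB·AAB·AAB·BB·BB·AAB·BB·BB·AAB·BB·BB·AAB·BB·BB·AAB·BB·BB·AAB·AAB·AAB·AAB·AAB·BB·BB·AAB·CB·AAB·BB·BB·AAB·AAB·AAB·AAB·AAB·BB·BB·AAB·BB·BB·AAB·BB·BB·AAB·BB·BB·AAB·BB·BB·AAB·AAB·AAB·AAB·AAB·BB·BB·AAB
    A ↦ BB
    B ↦ AAB
    C ↦ CB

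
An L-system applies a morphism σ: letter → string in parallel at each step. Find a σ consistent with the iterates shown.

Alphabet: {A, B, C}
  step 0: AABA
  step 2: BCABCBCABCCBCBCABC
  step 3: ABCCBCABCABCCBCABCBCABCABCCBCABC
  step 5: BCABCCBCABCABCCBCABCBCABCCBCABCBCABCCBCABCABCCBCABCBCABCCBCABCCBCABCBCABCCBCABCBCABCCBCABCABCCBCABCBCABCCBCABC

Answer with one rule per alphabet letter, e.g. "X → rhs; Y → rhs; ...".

  step 2 ⇒ step 3: BCABCBCABCCBCBCABC ⇒ A·BC·CBC·A·BC·A·BC·CBC·A·BC·BC·A·BC·A·BC·CBC·A·BC
    A ↦ CBC
    B ↦ A
    C ↦ BC

A->CBC, B->A, C->BC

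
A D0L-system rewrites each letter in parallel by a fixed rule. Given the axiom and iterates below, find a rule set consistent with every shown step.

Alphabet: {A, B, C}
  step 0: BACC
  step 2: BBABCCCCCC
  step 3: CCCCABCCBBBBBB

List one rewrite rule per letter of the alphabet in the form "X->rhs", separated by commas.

A->AB, B->CC, C->B

  step 2 ⇒ step 3: BBABCCCCCC ⇒ CC·CC·AB·CC·B·B·B·B·B·B
    A ↦ AB
    B ↦ CC
    C ↦ B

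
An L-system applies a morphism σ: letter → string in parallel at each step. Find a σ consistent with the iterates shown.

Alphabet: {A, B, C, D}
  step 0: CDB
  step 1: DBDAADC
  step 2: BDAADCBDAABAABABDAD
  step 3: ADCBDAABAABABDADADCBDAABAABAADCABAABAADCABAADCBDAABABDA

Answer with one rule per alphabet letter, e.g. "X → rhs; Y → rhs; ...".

  step 2 ⇒ step 3: BDAADCBDAABAABABDAD ⇒ ADC·BDA·ABA·ABA·BDA·D·ADC·BDA·ABA·ABA·ADC·ABA·ABA·ADC·ABA·ADC·BDA·ABA·BDA
    A ↦ ABA
    B ↦ ADC
    C ↦ D
    D ↦ BDA

A->ABA, B->ADC, C->D, D->BDA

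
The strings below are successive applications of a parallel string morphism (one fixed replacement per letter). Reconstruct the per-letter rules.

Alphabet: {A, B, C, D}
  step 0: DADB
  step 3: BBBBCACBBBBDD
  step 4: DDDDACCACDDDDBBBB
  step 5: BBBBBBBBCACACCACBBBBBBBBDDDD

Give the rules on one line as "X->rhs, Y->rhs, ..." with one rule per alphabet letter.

  step 4 ⇒ step 5: DDDDACCACDDDDBBBB ⇒ BB·BB·BB·BB·C·AC·AC·C·AC·BB·BB·BB·BB·D·D·D·D
    A ↦ C
    B ↦ D
    C ↦ AC
    D ↦ BB

A->C, B->D, C->AC, D->BB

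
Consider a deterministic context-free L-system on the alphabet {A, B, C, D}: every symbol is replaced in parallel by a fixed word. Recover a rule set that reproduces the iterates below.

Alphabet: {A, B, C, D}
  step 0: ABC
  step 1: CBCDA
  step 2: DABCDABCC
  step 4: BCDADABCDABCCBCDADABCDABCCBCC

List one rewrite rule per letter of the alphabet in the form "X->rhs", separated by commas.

A->C, B->BC, C->DA, D->BC

  step 1 ⇒ step 2: CBCDA ⇒ DA·BC·DA·BC·C
    A ↦ C
    B ↦ BC
    C ↦ DA
    D ↦ BC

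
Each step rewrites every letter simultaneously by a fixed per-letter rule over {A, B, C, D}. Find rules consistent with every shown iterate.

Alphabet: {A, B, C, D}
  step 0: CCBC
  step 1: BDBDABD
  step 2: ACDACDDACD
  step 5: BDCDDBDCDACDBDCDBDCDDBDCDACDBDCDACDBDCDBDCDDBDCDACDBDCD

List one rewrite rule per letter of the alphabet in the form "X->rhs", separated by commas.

  step 1 ⇒ step 2: BDBDABD ⇒ A·CD·A·CD·D·A·CD
    A ↦ D
    B ↦ A
    D ↦ CD
  step 0 ⇒ step 1: CCBC ⇒ BD·BD·A·BD
    C ↦ BD

A->D, B->A, C->BD, D->CD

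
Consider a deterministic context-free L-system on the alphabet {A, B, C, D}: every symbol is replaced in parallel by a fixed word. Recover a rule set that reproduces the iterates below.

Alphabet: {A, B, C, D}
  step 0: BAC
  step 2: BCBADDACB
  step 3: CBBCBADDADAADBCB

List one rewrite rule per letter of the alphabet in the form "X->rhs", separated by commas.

A->AD, B->CB, C->B, D->DA

  step 2 ⇒ step 3: BCBADDACB ⇒ CB·B·CB·AD·DA·DA·AD·B·CB
    A ↦ AD
    B ↦ CB
    C ↦ B
    D ↦ DA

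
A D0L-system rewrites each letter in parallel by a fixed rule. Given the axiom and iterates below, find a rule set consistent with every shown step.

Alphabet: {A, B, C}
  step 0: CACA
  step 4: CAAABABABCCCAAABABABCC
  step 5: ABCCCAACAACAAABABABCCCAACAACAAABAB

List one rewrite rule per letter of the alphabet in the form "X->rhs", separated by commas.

A->C, B->AA, C->AB

  step 4 ⇒ step 5: CAAABABABCCCAAABABABCC ⇒ AB·C·C·C·AA·C·AA·C·AA·AB·AB·AB·C·C·C·AA·C·AA·C·AA·AB·AB
    A ↦ C
    B ↦ AA
    C ↦ AB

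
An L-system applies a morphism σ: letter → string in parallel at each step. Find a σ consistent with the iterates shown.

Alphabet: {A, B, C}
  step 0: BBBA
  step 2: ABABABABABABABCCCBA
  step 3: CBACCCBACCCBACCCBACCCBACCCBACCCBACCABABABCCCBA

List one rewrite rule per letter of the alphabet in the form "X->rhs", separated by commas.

A->CBA, B->CC, C->AB

  step 2 ⇒ step 3: ABABABABABABABCCCBA ⇒ CBA·CC·CBA·CC·CBA·CC·CBA·CC·CBA·CC·CBA·CC·CBA·CC·AB·AB·AB·CC·CBA
    A ↦ CBA
    B ↦ CC
    C ↦ AB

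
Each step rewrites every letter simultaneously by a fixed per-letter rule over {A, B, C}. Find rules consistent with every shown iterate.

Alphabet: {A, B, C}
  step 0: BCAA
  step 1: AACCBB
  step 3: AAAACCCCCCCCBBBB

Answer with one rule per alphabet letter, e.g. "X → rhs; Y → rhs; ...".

A->B, B->AA, C->CC

  step 0 ⇒ step 1: BCAA ⇒ AA·CC·B·B
    A ↦ B
    B ↦ AA
    C ↦ CC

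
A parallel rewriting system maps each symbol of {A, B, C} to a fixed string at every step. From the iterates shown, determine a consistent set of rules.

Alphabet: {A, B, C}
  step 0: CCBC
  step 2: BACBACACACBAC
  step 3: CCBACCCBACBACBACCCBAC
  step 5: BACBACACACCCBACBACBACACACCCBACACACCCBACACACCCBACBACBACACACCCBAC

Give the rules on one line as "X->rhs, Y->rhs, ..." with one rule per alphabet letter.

A->B, B->CC, C->AC

  step 2 ⇒ step 3: BACBACACACBAC ⇒ CC·B·AC·CC·B·AC·B·AC·B·AC·CC·B·AC
    A ↦ B
    B ↦ CC
    C ↦ AC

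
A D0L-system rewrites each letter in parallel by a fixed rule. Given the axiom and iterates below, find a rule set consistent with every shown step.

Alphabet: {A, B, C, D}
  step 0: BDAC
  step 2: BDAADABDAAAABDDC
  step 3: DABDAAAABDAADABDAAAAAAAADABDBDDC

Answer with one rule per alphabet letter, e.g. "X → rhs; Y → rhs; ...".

  step 2 ⇒ step 3: BDAADABDAAAABDDC ⇒ DA·BD·AA·AA·BD·AA·DA·BD·AA·AA·AA·AA·DA·BD·BD·DC
    A ↦ AA
    B ↦ DA
    C ↦ DC
    D ↦ BD

A->AA, B->DA, C->DC, D->BD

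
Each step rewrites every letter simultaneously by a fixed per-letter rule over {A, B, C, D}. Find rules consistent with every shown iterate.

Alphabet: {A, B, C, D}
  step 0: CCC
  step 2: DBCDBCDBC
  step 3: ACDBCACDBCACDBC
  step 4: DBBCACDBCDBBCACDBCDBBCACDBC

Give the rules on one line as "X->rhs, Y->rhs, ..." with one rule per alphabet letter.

  step 3 ⇒ step 4: ACDBCACDBCACDBC ⇒ DB·BC·AC·D·BC·DB·BC·AC·D·BC·DB·BC·AC·D·BC
    A ↦ DB
    B ↦ D
    C ↦ BC
    D ↦ AC

A->DB, B->D, C->BC, D->AC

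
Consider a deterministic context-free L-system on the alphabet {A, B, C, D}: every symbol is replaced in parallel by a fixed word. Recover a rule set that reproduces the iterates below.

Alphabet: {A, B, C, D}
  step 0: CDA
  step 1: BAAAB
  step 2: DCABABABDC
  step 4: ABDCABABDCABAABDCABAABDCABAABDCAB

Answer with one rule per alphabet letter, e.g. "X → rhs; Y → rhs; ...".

  step 1 ⇒ step 2: BAAAB ⇒ DC·AB·AB·AB·DC
    A ↦ AB
    B ↦ DC
  step 0 ⇒ step 1: CDA ⇒ BA·A·AB
    C ↦ BA
  step 0 ⇒ step 1: CDA ⇒ BA·A·AB
    D ↦ A

A->AB, B->DC, C->BA, D->A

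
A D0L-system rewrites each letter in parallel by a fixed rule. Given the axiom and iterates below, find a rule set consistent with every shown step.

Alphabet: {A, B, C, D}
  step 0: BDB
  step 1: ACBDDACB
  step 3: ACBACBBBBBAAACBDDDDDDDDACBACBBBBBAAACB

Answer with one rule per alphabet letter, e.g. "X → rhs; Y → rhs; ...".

  step 0 ⇒ step 1: BDB ⇒ ACB·DD·ACB
    B ↦ ACB
    D ↦ DD
    A ↦ B  (constrained at step 1)
    C ↦ BAA  (constrained at step 1)

A->B, B->ACB, C->BAA, D->DD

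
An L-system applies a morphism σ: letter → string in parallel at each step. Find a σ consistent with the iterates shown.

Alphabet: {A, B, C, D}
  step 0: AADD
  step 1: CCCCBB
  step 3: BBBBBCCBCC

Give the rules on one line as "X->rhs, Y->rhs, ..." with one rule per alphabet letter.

A->CC, B->DA, C->D, D->B

  step 0 ⇒ step 1: AADD ⇒ CC·CC·B·B
    A ↦ CC
    D ↦ B
    B ↦ DA  (constrained at step 1)
    C ↦ D  (constrained at step 1)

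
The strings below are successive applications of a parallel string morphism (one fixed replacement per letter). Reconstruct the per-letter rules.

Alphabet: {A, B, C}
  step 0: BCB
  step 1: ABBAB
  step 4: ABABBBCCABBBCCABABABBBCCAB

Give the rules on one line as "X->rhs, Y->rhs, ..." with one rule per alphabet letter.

  step 0 ⇒ step 1: BCB ⇒ AB·B·AB
    B ↦ AB
    C ↦ B
    A ↦ CC  (constrained at step 1)

A->CC, B->AB, C->B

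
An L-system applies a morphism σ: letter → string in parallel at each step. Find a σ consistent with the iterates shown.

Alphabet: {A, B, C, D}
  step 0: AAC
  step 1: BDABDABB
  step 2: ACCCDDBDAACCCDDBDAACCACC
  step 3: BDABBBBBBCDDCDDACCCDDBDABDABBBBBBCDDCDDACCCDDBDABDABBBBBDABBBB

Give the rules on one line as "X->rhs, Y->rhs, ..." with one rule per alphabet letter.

  step 2 ⇒ step 3: ACCCDDBDAACCCDDBDAACCACC ⇒ BDA·BB·BB·BB·CDD·CDD·ACC·CDD·BDA·BDA·BB·BB·BB·CDD·CDD·ACC·CDD·BDA·BDA·BB·BB·BDA·BB·BB
    A ↦ BDA
    B ↦ ACC
    C ↦ BB
    D ↦ CDD

A->BDA, B->ACC, C->BB, D->CDD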